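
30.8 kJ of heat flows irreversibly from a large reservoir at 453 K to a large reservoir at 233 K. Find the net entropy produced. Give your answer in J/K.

ΔS_hot = −Q/T_H = −30800/453 = -67.99 J/K and ΔS_cold = +Q/T_C = 30800/233 = 132.2 J/K.
ΔS_total = -67.99 + 132.2 = 64.2 J/K, positive as the second law requires.

ΔS_total = 64.2 J/K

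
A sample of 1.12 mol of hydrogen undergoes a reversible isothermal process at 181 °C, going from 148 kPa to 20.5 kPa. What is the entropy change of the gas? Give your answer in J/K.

ΔS_gas = 18.4 J/K

For an isothermal ideal gas ΔS_gas = nR ln(P₁/P₂) = 1.12 × 8.314 × ln(148/20.5) = 18.4 J/K.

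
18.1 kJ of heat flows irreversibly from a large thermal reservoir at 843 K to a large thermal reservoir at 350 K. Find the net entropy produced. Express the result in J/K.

ΔS_total = 30.2 J/K

ΔS_hot = −Q/T_H = −18100/843 = -21.47 J/K and ΔS_cold = +Q/T_C = 18100/350 = 51.71 J/K.
ΔS_total = -21.47 + 51.71 = 30.2 J/K, positive as the second law requires.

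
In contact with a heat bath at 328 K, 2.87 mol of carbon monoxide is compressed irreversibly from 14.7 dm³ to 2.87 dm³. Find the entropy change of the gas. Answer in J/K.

ΔS_gas = -39 J/K

Entropy is a state function, so ΔS_gas depends only on the end states.
For an isothermal ideal gas ΔS_gas = nR ln(V₂/V₁) = 2.87 × 8.314 × ln(2.87/14.7) = -39 J/K.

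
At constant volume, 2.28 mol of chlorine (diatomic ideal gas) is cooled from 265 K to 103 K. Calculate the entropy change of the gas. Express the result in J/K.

ΔS = -44.8 J/K

At constant volume, ΔS = nC_V ln(T₂/T₁) with C_V = 5R/2 = 20.79 J mol⁻¹ K⁻¹.
ΔS = 2.28 × 20.79 × ln(103/265) = -44.8 J/K.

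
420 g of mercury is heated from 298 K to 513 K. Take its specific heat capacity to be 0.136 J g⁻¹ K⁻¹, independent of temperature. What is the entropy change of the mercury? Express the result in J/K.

ΔS = ∫dQ_rev/T = m c ln(T₂/T₁) = 420 × 0.136 × ln(513/298) = 31 J/K.

ΔS = 31 J/K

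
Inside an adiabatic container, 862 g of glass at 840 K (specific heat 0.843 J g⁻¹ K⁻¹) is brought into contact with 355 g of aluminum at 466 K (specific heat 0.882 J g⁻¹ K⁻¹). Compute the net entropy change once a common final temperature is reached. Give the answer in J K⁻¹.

ΔS_total = 34.8 J/K

Energy balance: T_f = (m₁c₁T₁ + m₂c₂T₂)/(m₁c₁ + m₂c₂) = 727.38 K.
ΔS₁ = m₁c₁ ln(T_f/T₁) = 726.666 × ln(727.38/840) = -104.6 J/K.
ΔS₂ = m₂c₂ ln(T_f/T₂) = 313.11 × ln(727.38/466) = 139.4 J/K.
ΔS_total = -104.6 + 139.4 = 34.8 J/K.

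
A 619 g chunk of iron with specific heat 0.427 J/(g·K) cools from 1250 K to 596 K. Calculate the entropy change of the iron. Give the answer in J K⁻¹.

ΔS = -196 J/K

ΔS = ∫dQ_rev/T = m c ln(T₂/T₁) = 619 × 0.427 × ln(596/1250) = -196 J/K.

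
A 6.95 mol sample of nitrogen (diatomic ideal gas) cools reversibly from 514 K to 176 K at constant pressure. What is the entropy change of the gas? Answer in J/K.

ΔS = -217 J/K

At constant pressure, ΔS = nC_p ln(T₂/T₁) with C_p = 7R/2 = 29.1 J mol⁻¹ K⁻¹.
ΔS = 6.95 × 29.1 × ln(176/514) = -217 J/K.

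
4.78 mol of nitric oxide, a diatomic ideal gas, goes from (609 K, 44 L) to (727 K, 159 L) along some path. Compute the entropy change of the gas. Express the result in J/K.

Entropy is a state function: ΔS = nC_V ln(T₂/T₁) + nR ln(V₂/V₁), with C_V = 5R/2 = 20.79 J mol⁻¹ K⁻¹ for a diatomic ideal gas.
ΔS = 4.78 × [20.79 × ln(727/609) + 8.314 × ln(159/44)] = 68.7 J/K.

ΔS = 68.7 J/K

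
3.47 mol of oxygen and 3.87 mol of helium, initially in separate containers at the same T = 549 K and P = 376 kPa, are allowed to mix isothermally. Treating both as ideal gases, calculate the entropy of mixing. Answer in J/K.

Mole fractions: x_A = 3.47/7.34 = 0.473, x_B = 0.527.
ΔS_mix = −R(n_A ln x_A + n_B ln x_B) = −8.314 × (3.47 ln 0.473 + 3.87 ln 0.527) = 42.2 J/K.

ΔS_mix = 42.2 J/K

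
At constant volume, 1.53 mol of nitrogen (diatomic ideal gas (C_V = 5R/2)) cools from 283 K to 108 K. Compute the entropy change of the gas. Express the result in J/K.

ΔS = -30.6 J/K

At constant volume, ΔS = nC_V ln(T₂/T₁) with C_V = 5R/2 = 20.79 J mol⁻¹ K⁻¹.
ΔS = 1.53 × 20.79 × ln(108/283) = -30.6 J/K.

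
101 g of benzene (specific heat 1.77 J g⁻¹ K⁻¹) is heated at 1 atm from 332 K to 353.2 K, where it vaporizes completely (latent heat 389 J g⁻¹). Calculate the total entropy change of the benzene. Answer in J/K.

Warming step: ΔS₁ = m c ln(T_tr/T_i) = 101 × 1.77 × ln(353.2/332) = 11.07 J/K.
Phase change: ΔS₂ = +mL/T_tr = 101 × 389 / 353.2 = 111.2 J/K.
ΔS_total = (11.07) + (111.2) = 122 J/K.

ΔS = 122 J/K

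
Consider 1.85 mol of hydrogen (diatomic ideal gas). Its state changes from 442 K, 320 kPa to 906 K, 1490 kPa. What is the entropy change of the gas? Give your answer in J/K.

ΔS = 15 J/K

ΔS = nC_p ln(T₂/T₁) − nR ln(P₂/P₁), with C_p = 7R/2 = 29.1 J mol⁻¹ K⁻¹ for a diatomic ideal gas.
ΔS = 1.85 × [29.1 × ln(906/442) − 8.314 × ln(1490/320)] = 15 J/K.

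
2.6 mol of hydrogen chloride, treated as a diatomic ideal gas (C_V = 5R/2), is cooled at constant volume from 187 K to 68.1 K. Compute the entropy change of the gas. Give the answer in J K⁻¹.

At constant volume, ΔS = nC_V ln(T₂/T₁) with C_V = 5R/2 = 20.79 J mol⁻¹ K⁻¹.
ΔS = 2.6 × 20.79 × ln(68.1/187) = -54.6 J/K.

ΔS = -54.6 J/K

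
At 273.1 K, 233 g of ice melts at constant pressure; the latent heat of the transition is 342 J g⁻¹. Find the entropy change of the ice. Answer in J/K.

ΔS = 292 J/K

Heat absorbed by the substance: Q = mL = 233 × 342 = 79686 J.
At constant T, ΔS = Q_rev/T = 79686 / 273.1 = 292 J/K.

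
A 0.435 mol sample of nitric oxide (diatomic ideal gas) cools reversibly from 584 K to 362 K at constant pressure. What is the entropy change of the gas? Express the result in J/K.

At constant pressure, ΔS = nC_p ln(T₂/T₁) with C_p = 7R/2 = 29.1 J mol⁻¹ K⁻¹.
ΔS = 0.435 × 29.1 × ln(362/584) = -6.05 J/K.

ΔS = -6.05 J/K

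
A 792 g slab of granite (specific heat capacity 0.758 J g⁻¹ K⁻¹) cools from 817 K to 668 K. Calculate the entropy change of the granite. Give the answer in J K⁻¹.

ΔS = -121 J/K

ΔS = ∫dQ_rev/T = m c ln(T₂/T₁) = 792 × 0.758 × ln(668/817) = -121 J/K.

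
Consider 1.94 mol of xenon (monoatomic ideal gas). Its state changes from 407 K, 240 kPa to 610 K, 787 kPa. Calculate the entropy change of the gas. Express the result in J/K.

ΔS = nC_p ln(T₂/T₁) − nR ln(P₂/P₁), with C_p = 5R/2 = 20.79 J mol⁻¹ K⁻¹ for a monoatomic ideal gas.
ΔS = 1.94 × [20.79 × ln(610/407) − 8.314 × ln(787/240)] = -2.84 J/K.

ΔS = -2.84 J/K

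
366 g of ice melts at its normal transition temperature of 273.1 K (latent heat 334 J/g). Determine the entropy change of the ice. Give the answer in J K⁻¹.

ΔS = 448 J/K

Heat absorbed by the substance: Q = mL = 366 × 334 = 122244 J.
At constant T, ΔS = Q_rev/T = 122244 / 273.1 = 448 J/K.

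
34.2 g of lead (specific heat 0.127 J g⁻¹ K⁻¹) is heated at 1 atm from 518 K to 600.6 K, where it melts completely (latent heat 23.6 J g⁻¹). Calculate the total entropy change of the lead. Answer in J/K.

ΔS = 1.99 J/K

Warming step: ΔS₁ = m c ln(T_tr/T_i) = 34.2 × 0.127 × ln(600.6/518) = 0.6426 J/K.
Phase change: ΔS₂ = +mL/T_tr = 34.2 × 23.6 / 600.6 = 1.344 J/K.
ΔS_total = (0.6426) + (1.344) = 1.99 J/K.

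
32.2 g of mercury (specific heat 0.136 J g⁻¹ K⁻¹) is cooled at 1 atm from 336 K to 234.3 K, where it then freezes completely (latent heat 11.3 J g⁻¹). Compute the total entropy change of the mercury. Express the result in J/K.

ΔS = -3.13 J/K

Cooling step: ΔS₁ = m c ln(T_tr/T_i) = 32.2 × 0.136 × ln(234.3/336) = -1.579 J/K.
Phase change: ΔS₂ = −mL/T_tr = −32.2 × 11.3 / 234.3 = -1.553 J/K.
ΔS_total = (-1.579) + (-1.553) = -3.13 J/K.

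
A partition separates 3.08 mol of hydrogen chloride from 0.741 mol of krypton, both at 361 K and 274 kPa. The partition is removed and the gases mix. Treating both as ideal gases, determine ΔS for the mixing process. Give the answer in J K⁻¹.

Mole fractions: x_A = 3.08/3.82 = 0.806, x_B = 0.194.
ΔS_mix = −R(n_A ln x_A + n_B ln x_B) = −8.314 × (3.08 ln 0.806 + 0.741 ln 0.194) = 15.6 J/K.

ΔS_mix = 15.6 J/K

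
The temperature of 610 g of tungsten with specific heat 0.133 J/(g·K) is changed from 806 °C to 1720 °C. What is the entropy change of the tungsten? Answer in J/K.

In kelvin: T₁ = 1079.15 K, T₂ = 1993.15 K. ΔS = ∫dQ_rev/T = m c ln(T₂/T₁) = 610 × 0.133 × ln(1993.15/1079.15) = 49.8 J/K.

ΔS = 49.8 J/K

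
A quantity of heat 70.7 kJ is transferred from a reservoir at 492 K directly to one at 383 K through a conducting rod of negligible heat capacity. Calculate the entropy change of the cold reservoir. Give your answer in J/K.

The cold reservoir gains heat Q, so ΔS_cold = +Q/T_C = 70700/383 = 185 J/K.

ΔS_cold = 185 J/K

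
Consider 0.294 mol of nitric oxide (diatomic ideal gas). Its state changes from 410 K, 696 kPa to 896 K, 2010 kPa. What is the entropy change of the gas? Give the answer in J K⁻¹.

ΔS = nC_p ln(T₂/T₁) − nR ln(P₂/P₁), with C_p = 7R/2 = 29.1 J mol⁻¹ K⁻¹ for a diatomic ideal gas.
ΔS = 0.294 × [29.1 × ln(896/410) − 8.314 × ln(2010/696)] = 4.1 J/K.

ΔS = 4.1 J/K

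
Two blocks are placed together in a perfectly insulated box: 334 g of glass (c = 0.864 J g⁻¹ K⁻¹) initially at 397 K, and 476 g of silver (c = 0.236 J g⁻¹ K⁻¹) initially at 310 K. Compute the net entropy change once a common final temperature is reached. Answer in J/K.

Energy balance: T_f = (m₁c₁T₁ + m₂c₂T₂)/(m₁c₁ + m₂c₂) = 372.62 K.
ΔS₁ = m₁c₁ ln(T_f/T₁) = 288.576 × ln(372.62/397) = -18.29 J/K.
ΔS₂ = m₂c₂ ln(T_f/T₂) = 112.336 × ln(372.62/310) = 20.67 J/K.
ΔS_total = -18.29 + 20.67 = 2.38 J/K.

ΔS_total = 2.38 J/K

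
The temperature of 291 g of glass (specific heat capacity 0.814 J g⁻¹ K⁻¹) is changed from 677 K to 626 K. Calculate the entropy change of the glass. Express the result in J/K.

ΔS = -18.6 J/K

ΔS = ∫dQ_rev/T = m c ln(T₂/T₁) = 291 × 0.814 × ln(626/677) = -18.6 J/K.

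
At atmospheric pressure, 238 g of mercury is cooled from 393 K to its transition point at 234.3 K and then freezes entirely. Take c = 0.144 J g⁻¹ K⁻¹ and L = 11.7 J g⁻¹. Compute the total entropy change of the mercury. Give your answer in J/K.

Cooling step: ΔS₁ = m c ln(T_tr/T_i) = 238 × 0.144 × ln(234.3/393) = -17.73 J/K.
Phase change: ΔS₂ = −mL/T_tr = −238 × 11.7 / 234.3 = -11.88 J/K.
ΔS_total = (-17.73) + (-11.88) = -29.6 J/K.

ΔS = -29.6 J/K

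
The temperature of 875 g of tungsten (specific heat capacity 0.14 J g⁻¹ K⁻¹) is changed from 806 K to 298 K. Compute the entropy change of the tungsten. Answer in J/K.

ΔS = ∫dQ_rev/T = m c ln(T₂/T₁) = 875 × 0.14 × ln(298/806) = -122 J/K.

ΔS = -122 J/K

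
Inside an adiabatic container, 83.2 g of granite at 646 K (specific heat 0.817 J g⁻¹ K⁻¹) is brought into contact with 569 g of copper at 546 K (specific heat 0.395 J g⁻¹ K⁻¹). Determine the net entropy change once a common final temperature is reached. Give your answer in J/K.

ΔS_total = 0.76 J/K

Energy balance: T_f = (m₁c₁T₁ + m₂c₂T₂)/(m₁c₁ + m₂c₂) = 569.22 K.
ΔS₁ = m₁c₁ ln(T_f/T₁) = 67.9744 × ln(569.22/646) = -8.601 J/K.
ΔS₂ = m₂c₂ ln(T_f/T₂) = 224.755 × ln(569.22/546) = 9.361 J/K.
ΔS_total = -8.601 + 9.361 = 0.76 J/K.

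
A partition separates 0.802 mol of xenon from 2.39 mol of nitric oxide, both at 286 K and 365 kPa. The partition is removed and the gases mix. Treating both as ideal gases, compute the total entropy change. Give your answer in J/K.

ΔS_mix = 15 J/K

Mole fractions: x_A = 0.802/3.19 = 0.251, x_B = 0.749.
ΔS_mix = −R(n_A ln x_A + n_B ln x_B) = −8.314 × (0.802 ln 0.251 + 2.39 ln 0.749) = 15 J/K.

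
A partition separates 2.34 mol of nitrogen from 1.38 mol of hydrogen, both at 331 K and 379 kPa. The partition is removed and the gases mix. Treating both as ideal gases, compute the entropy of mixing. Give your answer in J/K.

Mole fractions: x_A = 2.34/3.72 = 0.629, x_B = 0.371.
ΔS_mix = −R(n_A ln x_A + n_B ln x_B) = −8.314 × (2.34 ln 0.629 + 1.38 ln 0.371) = 20.4 J/K.

ΔS_mix = 20.4 J/K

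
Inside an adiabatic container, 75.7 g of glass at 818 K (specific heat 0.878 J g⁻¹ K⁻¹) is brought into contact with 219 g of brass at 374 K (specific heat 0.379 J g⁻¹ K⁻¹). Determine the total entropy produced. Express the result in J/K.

Energy balance: T_f = (m₁c₁T₁ + m₂c₂T₂)/(m₁c₁ + m₂c₂) = 571.44 K.
ΔS₁ = m₁c₁ ln(T_f/T₁) = 66.4646 × ln(571.44/818) = -23.84 J/K.
ΔS₂ = m₂c₂ ln(T_f/T₂) = 83.001 × ln(571.44/374) = 35.18 J/K.
ΔS_total = -23.84 + 35.18 = 11.3 J/K.

ΔS_total = 11.3 J/K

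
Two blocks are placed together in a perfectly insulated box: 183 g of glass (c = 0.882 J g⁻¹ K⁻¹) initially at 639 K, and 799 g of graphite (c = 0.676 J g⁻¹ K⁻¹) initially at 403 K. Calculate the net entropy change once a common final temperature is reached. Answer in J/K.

ΔS_total = 14.3 J/K

Energy balance: T_f = (m₁c₁T₁ + m₂c₂T₂)/(m₁c₁ + m₂c₂) = 457.3 K.
ΔS₁ = m₁c₁ ln(T_f/T₁) = 161.406 × ln(457.3/639) = -54 J/K.
ΔS₂ = m₂c₂ ln(T_f/T₂) = 540.124 × ln(457.3/403) = 68.27 J/K.
ΔS_total = -54 + 68.27 = 14.3 J/K.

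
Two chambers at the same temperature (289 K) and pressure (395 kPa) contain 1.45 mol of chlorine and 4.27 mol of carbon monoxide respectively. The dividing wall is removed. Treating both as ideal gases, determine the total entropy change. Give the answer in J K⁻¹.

Mole fractions: x_A = 1.45/5.72 = 0.253, x_B = 0.747.
ΔS_mix = −R(n_A ln x_A + n_B ln x_B) = −8.314 × (1.45 ln 0.253 + 4.27 ln 0.747) = 26.9 J/K.

ΔS_mix = 26.9 J/K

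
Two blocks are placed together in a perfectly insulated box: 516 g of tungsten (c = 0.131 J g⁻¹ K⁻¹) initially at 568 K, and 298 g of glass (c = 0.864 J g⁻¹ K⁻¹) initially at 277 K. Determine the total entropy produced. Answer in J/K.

ΔS_total = 15.7 J/K

Energy balance: T_f = (m₁c₁T₁ + m₂c₂T₂)/(m₁c₁ + m₂c₂) = 337.51 K.
ΔS₁ = m₁c₁ ln(T_f/T₁) = 67.596 × ln(337.51/568) = -35.19 J/K.
ΔS₂ = m₂c₂ ln(T_f/T₂) = 257.472 × ln(337.51/277) = 50.87 J/K.
ΔS_total = -35.19 + 50.87 = 15.7 J/K.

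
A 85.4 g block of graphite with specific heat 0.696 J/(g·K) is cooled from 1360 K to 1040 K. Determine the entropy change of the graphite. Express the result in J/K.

ΔS = ∫dQ_rev/T = m c ln(T₂/T₁) = 85.4 × 0.696 × ln(1040/1360) = -15.9 J/K.

ΔS = -15.9 J/K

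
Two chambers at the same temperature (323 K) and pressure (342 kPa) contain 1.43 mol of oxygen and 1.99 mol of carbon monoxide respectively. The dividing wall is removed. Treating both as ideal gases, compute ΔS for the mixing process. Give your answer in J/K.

Mole fractions: x_A = 1.43/3.42 = 0.418, x_B = 0.582.
ΔS_mix = −R(n_A ln x_A + n_B ln x_B) = −8.314 × (1.43 ln 0.418 + 1.99 ln 0.582) = 19.3 J/K.

ΔS_mix = 19.3 J/K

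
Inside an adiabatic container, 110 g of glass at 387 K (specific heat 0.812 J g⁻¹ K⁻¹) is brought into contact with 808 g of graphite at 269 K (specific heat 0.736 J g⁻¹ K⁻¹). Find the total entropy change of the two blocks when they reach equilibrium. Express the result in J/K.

Energy balance: T_f = (m₁c₁T₁ + m₂c₂T₂)/(m₁c₁ + m₂c₂) = 284.41 K.
ΔS₁ = m₁c₁ ln(T_f/T₁) = 89.32 × ln(284.41/387) = -27.51 J/K.
ΔS₂ = m₂c₂ ln(T_f/T₂) = 594.688 × ln(284.41/269) = 33.12 J/K.
ΔS_total = -27.51 + 33.12 = 5.61 J/K.

ΔS_total = 5.61 J/K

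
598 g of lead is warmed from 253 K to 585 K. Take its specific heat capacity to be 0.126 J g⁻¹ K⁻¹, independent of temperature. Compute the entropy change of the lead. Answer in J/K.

ΔS = ∫dQ_rev/T = m c ln(T₂/T₁) = 598 × 0.126 × ln(585/253) = 63.2 J/K.

ΔS = 63.2 J/K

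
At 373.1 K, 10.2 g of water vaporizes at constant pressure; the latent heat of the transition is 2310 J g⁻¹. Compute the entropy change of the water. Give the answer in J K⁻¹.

ΔS = 63.2 J/K

Heat absorbed by the substance: Q = mL = 10.2 × 2310 = 23562 J.
At constant T, ΔS = Q_rev/T = 23562 / 373.1 = 63.2 J/K.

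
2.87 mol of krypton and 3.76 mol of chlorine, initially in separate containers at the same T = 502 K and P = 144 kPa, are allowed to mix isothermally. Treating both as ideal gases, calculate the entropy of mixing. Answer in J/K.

Mole fractions: x_A = 2.87/6.63 = 0.433, x_B = 0.567.
ΔS_mix = −R(n_A ln x_A + n_B ln x_B) = −8.314 × (2.87 ln 0.433 + 3.76 ln 0.567) = 37.7 J/K.

ΔS_mix = 37.7 J/K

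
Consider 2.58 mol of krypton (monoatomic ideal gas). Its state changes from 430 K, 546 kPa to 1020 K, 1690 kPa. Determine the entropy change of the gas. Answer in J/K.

ΔS = nC_p ln(T₂/T₁) − nR ln(P₂/P₁), with C_p = 5R/2 = 20.79 J mol⁻¹ K⁻¹ for a monoatomic ideal gas.
ΔS = 2.58 × [20.79 × ln(1020/430) − 8.314 × ln(1690/546)] = 22.1 J/K.

ΔS = 22.1 J/K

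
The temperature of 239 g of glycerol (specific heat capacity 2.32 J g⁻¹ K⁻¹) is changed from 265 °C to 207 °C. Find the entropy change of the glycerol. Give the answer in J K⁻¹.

In kelvin: T₁ = 538.15 K, T₂ = 480.15 K. ΔS = ∫dQ_rev/T = m c ln(T₂/T₁) = 239 × 2.32 × ln(480.15/538.15) = -63.2 J/K.

ΔS = -63.2 J/K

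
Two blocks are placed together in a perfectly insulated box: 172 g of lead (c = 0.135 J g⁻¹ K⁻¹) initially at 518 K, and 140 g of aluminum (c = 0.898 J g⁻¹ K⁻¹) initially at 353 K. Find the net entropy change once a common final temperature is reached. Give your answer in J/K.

ΔS_total = 1.57 J/K

Energy balance: T_f = (m₁c₁T₁ + m₂c₂T₂)/(m₁c₁ + m₂c₂) = 378.72 K.
ΔS₁ = m₁c₁ ln(T_f/T₁) = 23.22 × ln(378.72/518) = -7.272 J/K.
ΔS₂ = m₂c₂ ln(T_f/T₂) = 125.72 × ln(378.72/353) = 8.843 J/K.
ΔS_total = -7.272 + 8.843 = 1.57 J/K.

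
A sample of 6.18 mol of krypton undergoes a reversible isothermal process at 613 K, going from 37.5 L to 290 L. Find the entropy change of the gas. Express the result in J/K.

ΔS_gas = 105 J/K

For an isothermal ideal gas ΔS_gas = nR ln(V₂/V₁) = 6.18 × 8.314 × ln(290/37.5) = 105 J/K.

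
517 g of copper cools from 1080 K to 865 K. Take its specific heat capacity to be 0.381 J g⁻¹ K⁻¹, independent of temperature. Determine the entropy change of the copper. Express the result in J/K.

ΔS = -43.7 J/K

ΔS = ∫dQ_rev/T = m c ln(T₂/T₁) = 517 × 0.381 × ln(865/1080) = -43.7 J/K.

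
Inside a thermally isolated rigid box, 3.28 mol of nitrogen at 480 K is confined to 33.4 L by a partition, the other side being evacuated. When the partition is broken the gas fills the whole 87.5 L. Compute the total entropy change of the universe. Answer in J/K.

For an ideal gas in free expansion Q = 0 and W = 0, so T is unchanged.
Entropy is a state function; using a reversible isothermal path, ΔS_gas = nR ln(V₂/V₁) = 3.28 × 8.314 × ln(87.5/33.4) = 26.3 J/K.
The insulated surroundings exchange no heat, so ΔS_surr = 0 and ΔS_universe = ΔS_gas.

ΔS_universe = 26.3 J/K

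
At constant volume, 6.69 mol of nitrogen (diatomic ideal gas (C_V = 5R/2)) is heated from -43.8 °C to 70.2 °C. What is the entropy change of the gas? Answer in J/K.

In kelvin: T₁ = 229.35 K, T₂ = 343.35 K. At constant volume, ΔS = nC_V ln(T₂/T₁) with C_V = 5R/2 = 20.79 J mol⁻¹ K⁻¹.
ΔS = 6.69 × 20.79 × ln(343.35/229.35) = 56.1 J/K.

ΔS = 56.1 J/K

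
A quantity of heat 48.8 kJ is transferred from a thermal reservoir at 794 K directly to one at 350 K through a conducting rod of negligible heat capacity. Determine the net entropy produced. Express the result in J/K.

ΔS_hot = −Q/T_H = −48800/794 = -61.461 J/K and ΔS_cold = +Q/T_C = 48800/350 = 139.43 J/K.
ΔS_total = -61.461 + 139.43 = 78 J/K, positive as the second law requires.

ΔS_total = 78 J/K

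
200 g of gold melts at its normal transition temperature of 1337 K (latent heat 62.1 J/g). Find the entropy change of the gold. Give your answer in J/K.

Heat absorbed by the substance: Q = mL = 200 × 62.1 = 12420 J.
At constant T, ΔS = Q_rev/T = 12420 / 1337 = 9.29 J/K.

ΔS = 9.29 J/K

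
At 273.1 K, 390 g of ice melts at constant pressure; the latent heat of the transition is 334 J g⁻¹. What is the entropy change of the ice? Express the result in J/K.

ΔS = 477 J/K

Heat absorbed by the substance: Q = mL = 390 × 334 = 130260 J.
At constant T, ΔS = Q_rev/T = 130260 / 273.1 = 477 J/K.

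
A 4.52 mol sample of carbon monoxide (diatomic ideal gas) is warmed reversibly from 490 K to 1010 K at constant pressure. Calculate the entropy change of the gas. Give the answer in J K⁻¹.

ΔS = 95.1 J/K

At constant pressure, ΔS = nC_p ln(T₂/T₁) with C_p = 7R/2 = 29.1 J mol⁻¹ K⁻¹.
ΔS = 4.52 × 29.1 × ln(1010/490) = 95.1 J/K.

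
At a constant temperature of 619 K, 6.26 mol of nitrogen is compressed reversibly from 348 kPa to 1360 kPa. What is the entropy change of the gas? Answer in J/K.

ΔS_gas = -70.9 J/K

For an isothermal ideal gas ΔS_gas = nR ln(P₁/P₂) = 6.26 × 8.314 × ln(348/1360) = -70.9 J/K.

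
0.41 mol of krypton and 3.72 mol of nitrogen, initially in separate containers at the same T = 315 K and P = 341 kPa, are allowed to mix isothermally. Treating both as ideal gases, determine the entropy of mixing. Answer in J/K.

ΔS_mix = 11.1 J/K

Mole fractions: x_A = 0.41/4.13 = 0.0993, x_B = 0.901.
ΔS_mix = −R(n_A ln x_A + n_B ln x_B) = −8.314 × (0.41 ln 0.0993 + 3.72 ln 0.901) = 11.1 J/K.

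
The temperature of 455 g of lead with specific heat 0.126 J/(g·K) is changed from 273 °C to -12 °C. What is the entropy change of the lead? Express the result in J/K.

ΔS = -42.3 J/K

In kelvin: T₁ = 546.15 K, T₂ = 261.15 K. ΔS = ∫dQ_rev/T = m c ln(T₂/T₁) = 455 × 0.126 × ln(261.15/546.15) = -42.3 J/K.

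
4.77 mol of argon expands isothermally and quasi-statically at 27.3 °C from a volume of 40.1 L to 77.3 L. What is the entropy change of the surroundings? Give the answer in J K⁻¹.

For an isothermal ideal gas ΔS_gas = nR ln(V₂/V₁) = 4.77 × 8.314 × ln(77.3/40.1) = 26 J/K.
The process is reversible, so ΔS_surr = −ΔS_gas = -26 J/K and ΔS_universe = 0.

ΔS_surr = -26 J/K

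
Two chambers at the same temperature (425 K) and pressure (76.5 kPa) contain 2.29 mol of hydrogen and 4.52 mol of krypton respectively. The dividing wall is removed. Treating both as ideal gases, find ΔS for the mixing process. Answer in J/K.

ΔS_mix = 36.2 J/K

Mole fractions: x_A = 2.29/6.81 = 0.336, x_B = 0.664.
ΔS_mix = −R(n_A ln x_A + n_B ln x_B) = −8.314 × (2.29 ln 0.336 + 4.52 ln 0.664) = 36.2 J/K.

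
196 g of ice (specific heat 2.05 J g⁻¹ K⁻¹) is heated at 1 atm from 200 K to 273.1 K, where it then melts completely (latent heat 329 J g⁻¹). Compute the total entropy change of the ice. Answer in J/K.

Warming step: ΔS₁ = m c ln(T_tr/T_i) = 196 × 2.05 × ln(273.1/200) = 125.2 J/K.
Phase change: ΔS₂ = +mL/T_tr = 196 × 329 / 273.1 = 236.1 J/K.
ΔS_total = (125.2) + (236.1) = 361 J/K.

ΔS = 361 J/K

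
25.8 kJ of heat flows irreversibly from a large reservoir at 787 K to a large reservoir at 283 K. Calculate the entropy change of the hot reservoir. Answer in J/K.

ΔS_hot = -32.8 J/K

The hot reservoir loses heat Q, so ΔS_hot = −Q/T_H = −25800/787 = -32.8 J/K.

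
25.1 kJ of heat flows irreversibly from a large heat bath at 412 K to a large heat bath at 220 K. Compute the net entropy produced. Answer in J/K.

ΔS_hot = −Q/T_H = −25100/412 = -60.92 J/K and ΔS_cold = +Q/T_C = 25100/220 = 114.1 J/K.
ΔS_total = -60.92 + 114.1 = 53.2 J/K, positive as the second law requires.

ΔS_total = 53.2 J/K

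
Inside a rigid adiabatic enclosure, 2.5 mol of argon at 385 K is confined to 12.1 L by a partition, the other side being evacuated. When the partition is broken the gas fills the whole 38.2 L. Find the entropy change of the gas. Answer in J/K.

No heat is exchanged and no work is done, so the ideal-gas temperature stays constant.
Entropy is a state function; using a reversible isothermal path, ΔS_gas = nR ln(V₂/V₁) = 2.5 × 8.314 × ln(38.2/12.1) = 23.9 J/K.

ΔS_gas = 23.9 J/K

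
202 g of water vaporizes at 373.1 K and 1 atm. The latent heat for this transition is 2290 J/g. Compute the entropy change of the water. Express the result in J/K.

ΔS = 1240 J/K

Heat absorbed by the substance: Q = mL = 202 × 2290 = 462580 J.
At constant T, ΔS = Q_rev/T = 462580 / 373.1 = 1240 J/K.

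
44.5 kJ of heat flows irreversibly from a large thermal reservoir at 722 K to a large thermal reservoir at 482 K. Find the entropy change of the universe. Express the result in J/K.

ΔS_hot = −Q/T_H = −44500/722 = -61.63 J/K and ΔS_cold = +Q/T_C = 44500/482 = 92.32 J/K.
ΔS_total = -61.63 + 92.32 = 30.7 J/K, positive as the second law requires.

ΔS_total = 30.7 J/K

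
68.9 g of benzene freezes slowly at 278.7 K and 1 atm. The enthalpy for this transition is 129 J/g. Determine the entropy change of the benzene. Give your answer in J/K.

Heat released by the substance: Q = −mL = −68.9 × 129 = −8888.1 J.
At constant T, ΔS = Q_rev/T = −8888.1 / 278.7 = -31.9 J/K.

ΔS = -31.9 J/K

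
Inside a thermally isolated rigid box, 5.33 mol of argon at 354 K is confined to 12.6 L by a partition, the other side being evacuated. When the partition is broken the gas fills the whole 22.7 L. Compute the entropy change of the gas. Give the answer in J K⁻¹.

No heat is exchanged and no work is done, so the ideal-gas temperature stays constant.
Entropy is a state function; using a reversible isothermal path, ΔS_gas = nR ln(V₂/V₁) = 5.33 × 8.314 × ln(22.7/12.6) = 26.1 J/K.

ΔS_gas = 26.1 J/K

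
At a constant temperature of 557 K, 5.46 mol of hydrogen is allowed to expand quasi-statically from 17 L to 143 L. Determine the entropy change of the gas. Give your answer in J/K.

For an isothermal ideal gas ΔS_gas = nR ln(V₂/V₁) = 5.46 × 8.314 × ln(143/17) = 96.7 J/K.

ΔS_gas = 96.7 J/K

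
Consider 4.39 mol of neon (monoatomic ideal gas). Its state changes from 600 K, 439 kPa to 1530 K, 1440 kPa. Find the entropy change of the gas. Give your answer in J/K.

ΔS = 42.1 J/K

ΔS = nC_p ln(T₂/T₁) − nR ln(P₂/P₁), with C_p = 5R/2 = 20.79 J mol⁻¹ K⁻¹ for a monoatomic ideal gas.
ΔS = 4.39 × [20.79 × ln(1530/600) − 8.314 × ln(1440/439)] = 42.1 J/K.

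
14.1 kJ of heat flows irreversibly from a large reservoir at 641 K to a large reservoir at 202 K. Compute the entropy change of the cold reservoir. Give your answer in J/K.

The cold reservoir gains heat Q, so ΔS_cold = +Q/T_C = 14100/202 = 69.8 J/K.

ΔS_cold = 69.8 J/K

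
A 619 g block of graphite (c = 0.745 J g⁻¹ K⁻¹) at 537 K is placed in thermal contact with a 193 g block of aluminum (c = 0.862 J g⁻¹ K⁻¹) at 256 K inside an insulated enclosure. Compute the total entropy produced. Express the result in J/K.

Energy balance: T_f = (m₁c₁T₁ + m₂c₂T₂)/(m₁c₁ + m₂c₂) = 462.5 K.
ΔS₁ = m₁c₁ ln(T_f/T₁) = 461.155 × ln(462.5/537) = -68.87 J/K.
ΔS₂ = m₂c₂ ln(T_f/T₂) = 166.366 × ln(462.5/256) = 98.4 J/K.
ΔS_total = -68.87 + 98.4 = 29.5 J/K.

ΔS_total = 29.5 J/K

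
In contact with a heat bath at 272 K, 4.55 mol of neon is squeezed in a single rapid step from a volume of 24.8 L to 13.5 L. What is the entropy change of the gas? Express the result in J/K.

ΔS_gas = -23 J/K

Entropy is a state function, so ΔS_gas depends only on the end states.
For an isothermal ideal gas ΔS_gas = nR ln(V₂/V₁) = 4.55 × 8.314 × ln(13.5/24.8) = -23 J/K.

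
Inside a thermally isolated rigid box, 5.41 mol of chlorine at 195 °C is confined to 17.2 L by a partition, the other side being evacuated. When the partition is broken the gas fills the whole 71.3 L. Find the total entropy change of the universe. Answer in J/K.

ΔS_universe = 64 J/K

No heat is exchanged and no work is done, so the ideal-gas temperature stays constant.
Entropy is a state function; using a reversible isothermal path, ΔS_gas = nR ln(V₂/V₁) = 5.41 × 8.314 × ln(71.3/17.2) = 64 J/K.
The insulated surroundings exchange no heat, so ΔS_surr = 0 and ΔS_universe = ΔS_gas.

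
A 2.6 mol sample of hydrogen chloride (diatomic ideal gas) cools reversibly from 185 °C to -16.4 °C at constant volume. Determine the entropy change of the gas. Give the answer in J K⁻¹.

In kelvin: T₁ = 458.15 K, T₂ = 256.75 K. At constant volume, ΔS = nC_V ln(T₂/T₁) with C_V = 5R/2 = 20.79 J mol⁻¹ K⁻¹.
ΔS = 2.6 × 20.79 × ln(256.75/458.15) = -31.3 J/K.

ΔS = -31.3 J/K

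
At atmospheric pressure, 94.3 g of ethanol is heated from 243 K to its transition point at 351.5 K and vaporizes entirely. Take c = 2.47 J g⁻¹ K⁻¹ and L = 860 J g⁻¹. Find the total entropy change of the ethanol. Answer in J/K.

ΔS = 317 J/K

Warming step: ΔS₁ = m c ln(T_tr/T_i) = 94.3 × 2.47 × ln(351.5/243) = 85.98 J/K.
Phase change: ΔS₂ = +mL/T_tr = 94.3 × 860 / 351.5 = 230.7 J/K.
ΔS_total = (85.98) + (230.7) = 317 J/K.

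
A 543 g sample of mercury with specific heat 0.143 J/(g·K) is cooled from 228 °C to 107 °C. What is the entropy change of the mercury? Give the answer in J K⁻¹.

In kelvin: T₁ = 501.15 K, T₂ = 380.15 K. ΔS = ∫dQ_rev/T = m c ln(T₂/T₁) = 543 × 0.143 × ln(380.15/501.15) = -21.5 J/K.

ΔS = -21.5 J/K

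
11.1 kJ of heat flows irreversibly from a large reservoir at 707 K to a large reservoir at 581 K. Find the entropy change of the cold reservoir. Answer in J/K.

ΔS_cold = 19.1 J/K

The cold reservoir gains heat Q, so ΔS_cold = +Q/T_C = 11100/581 = 19.1 J/K.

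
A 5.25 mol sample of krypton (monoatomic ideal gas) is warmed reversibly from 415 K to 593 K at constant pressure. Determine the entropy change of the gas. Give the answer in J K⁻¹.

At constant pressure, ΔS = nC_p ln(T₂/T₁) with C_p = 5R/2 = 20.79 J mol⁻¹ K⁻¹.
ΔS = 5.25 × 20.79 × ln(593/415) = 38.9 J/K.

ΔS = 38.9 J/K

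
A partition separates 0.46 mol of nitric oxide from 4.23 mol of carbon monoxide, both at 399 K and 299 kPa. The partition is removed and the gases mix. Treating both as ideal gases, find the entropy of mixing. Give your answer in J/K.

ΔS_mix = 12.5 J/K

Mole fractions: x_A = 0.46/4.69 = 0.0981, x_B = 0.902.
ΔS_mix = −R(n_A ln x_A + n_B ln x_B) = −8.314 × (0.46 ln 0.0981 + 4.23 ln 0.902) = 12.5 J/K.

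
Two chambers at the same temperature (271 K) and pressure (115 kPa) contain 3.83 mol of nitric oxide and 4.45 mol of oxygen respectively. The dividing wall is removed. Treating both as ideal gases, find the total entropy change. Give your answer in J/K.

Mole fractions: x_A = 3.83/8.28 = 0.463, x_B = 0.537.
ΔS_mix = −R(n_A ln x_A + n_B ln x_B) = −8.314 × (3.83 ln 0.463 + 4.45 ln 0.537) = 47.5 J/K.

ΔS_mix = 47.5 J/K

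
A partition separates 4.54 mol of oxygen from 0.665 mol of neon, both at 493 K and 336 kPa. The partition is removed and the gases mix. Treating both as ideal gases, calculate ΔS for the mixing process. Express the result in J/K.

ΔS_mix = 16.5 J/K

Mole fractions: x_A = 4.54/5.21 = 0.872, x_B = 0.128.
ΔS_mix = −R(n_A ln x_A + n_B ln x_B) = −8.314 × (4.54 ln 0.872 + 0.665 ln 0.128) = 16.5 J/K.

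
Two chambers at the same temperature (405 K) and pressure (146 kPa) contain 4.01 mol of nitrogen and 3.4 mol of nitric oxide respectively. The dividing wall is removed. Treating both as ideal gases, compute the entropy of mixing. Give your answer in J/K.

ΔS_mix = 42.5 J/K

Mole fractions: x_A = 4.01/7.41 = 0.541, x_B = 0.459.
ΔS_mix = −R(n_A ln x_A + n_B ln x_B) = −8.314 × (4.01 ln 0.541 + 3.4 ln 0.459) = 42.5 J/K.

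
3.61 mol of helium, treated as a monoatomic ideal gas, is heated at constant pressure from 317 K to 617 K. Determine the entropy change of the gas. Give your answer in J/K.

At constant pressure, ΔS = nC_p ln(T₂/T₁) with C_p = 5R/2 = 20.79 J mol⁻¹ K⁻¹.
ΔS = 3.61 × 20.79 × ln(617/317) = 50 J/K.

ΔS = 50 J/K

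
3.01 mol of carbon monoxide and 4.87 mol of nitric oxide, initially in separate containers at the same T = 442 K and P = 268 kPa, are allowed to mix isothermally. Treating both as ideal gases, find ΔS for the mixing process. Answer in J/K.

ΔS_mix = 43.6 J/K

Mole fractions: x_A = 3.01/7.88 = 0.382, x_B = 0.618.
ΔS_mix = −R(n_A ln x_A + n_B ln x_B) = −8.314 × (3.01 ln 0.382 + 4.87 ln 0.618) = 43.6 J/K.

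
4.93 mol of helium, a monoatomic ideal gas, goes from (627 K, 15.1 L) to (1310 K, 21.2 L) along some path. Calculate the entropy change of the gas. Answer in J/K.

Entropy is a state function: ΔS = nC_V ln(T₂/T₁) + nR ln(V₂/V₁), with C_V = 3R/2 = 12.47 J mol⁻¹ K⁻¹ for a monoatomic ideal gas.
ΔS = 4.93 × [12.47 × ln(1310/627) + 8.314 × ln(21.2/15.1)] = 59.2 J/K.

ΔS = 59.2 J/K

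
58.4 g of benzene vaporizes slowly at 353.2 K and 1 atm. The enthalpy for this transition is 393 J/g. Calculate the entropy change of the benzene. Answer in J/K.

Heat absorbed by the substance: Q = mL = 58.4 × 393 = 22951.2 J.
At constant T, ΔS = Q_rev/T = 22951.2 / 353.2 = 65 J/K.

ΔS = 65 J/K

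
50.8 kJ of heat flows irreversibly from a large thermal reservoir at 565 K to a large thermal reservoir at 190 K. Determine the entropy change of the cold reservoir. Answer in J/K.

The cold reservoir gains heat Q, so ΔS_cold = +Q/T_C = 50800/190 = 267 J/K.

ΔS_cold = 267 J/K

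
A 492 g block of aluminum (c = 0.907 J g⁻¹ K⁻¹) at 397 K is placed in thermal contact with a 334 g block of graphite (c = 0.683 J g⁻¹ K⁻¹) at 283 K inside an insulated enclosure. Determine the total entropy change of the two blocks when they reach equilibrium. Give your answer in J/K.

ΔS_total = 8.31 J/K

Energy balance: T_f = (m₁c₁T₁ + m₂c₂T₂)/(m₁c₁ + m₂c₂) = 358.44 K.
ΔS₁ = m₁c₁ ln(T_f/T₁) = 446.244 × ln(358.44/397) = -45.6 J/K.
ΔS₂ = m₂c₂ ln(T_f/T₂) = 228.122 × ln(358.44/283) = 53.91 J/K.
ΔS_total = -45.6 + 53.91 = 8.31 J/K.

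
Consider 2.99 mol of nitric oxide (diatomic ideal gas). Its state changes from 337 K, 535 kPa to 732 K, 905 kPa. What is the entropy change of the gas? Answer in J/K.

ΔS = 54.4 J/K

ΔS = nC_p ln(T₂/T₁) − nR ln(P₂/P₁), with C_p = 7R/2 = 29.1 J mol⁻¹ K⁻¹ for a diatomic ideal gas.
ΔS = 2.99 × [29.1 × ln(732/337) − 8.314 × ln(905/535)] = 54.4 J/K.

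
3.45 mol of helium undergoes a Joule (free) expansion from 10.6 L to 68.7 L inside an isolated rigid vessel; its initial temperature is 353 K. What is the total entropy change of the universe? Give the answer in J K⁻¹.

For an ideal gas in free expansion Q = 0 and W = 0, so T is unchanged.
Entropy is a state function; using a reversible isothermal path, ΔS_gas = nR ln(V₂/V₁) = 3.45 × 8.314 × ln(68.7/10.6) = 53.6 J/K.
The insulated surroundings exchange no heat, so ΔS_surr = 0 and ΔS_universe = ΔS_gas.

ΔS_universe = 53.6 J/K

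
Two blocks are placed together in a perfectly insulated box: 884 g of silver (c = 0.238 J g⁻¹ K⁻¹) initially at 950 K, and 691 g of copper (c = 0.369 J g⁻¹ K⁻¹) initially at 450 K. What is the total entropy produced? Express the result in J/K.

ΔS_total = 32.2 J/K

Energy balance: T_f = (m₁c₁T₁ + m₂c₂T₂)/(m₁c₁ + m₂c₂) = 676.05 K.
ΔS₁ = m₁c₁ ln(T_f/T₁) = 210.392 × ln(676.05/950) = -71.58 J/K.
ΔS₂ = m₂c₂ ln(T_f/T₂) = 254.979 × ln(676.05/450) = 103.8 J/K.
ΔS_total = -71.58 + 103.8 = 32.2 J/K.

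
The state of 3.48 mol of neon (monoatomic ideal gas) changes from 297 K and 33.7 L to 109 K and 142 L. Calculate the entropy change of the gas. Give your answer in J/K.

Entropy is a state function: ΔS = nC_V ln(T₂/T₁) + nR ln(V₂/V₁), with C_V = 3R/2 = 12.47 J mol⁻¹ K⁻¹ for a monoatomic ideal gas.
ΔS = 3.48 × [12.47 × ln(109/297) + 8.314 × ln(142/33.7)] = -1.89 J/K.

ΔS = -1.89 J/K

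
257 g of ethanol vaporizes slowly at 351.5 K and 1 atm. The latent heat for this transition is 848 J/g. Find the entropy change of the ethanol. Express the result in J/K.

Heat absorbed by the substance: Q = mL = 257 × 848 = 217936 J.
At constant T, ΔS = Q_rev/T = 217936 / 351.5 = 620 J/K.

ΔS = 620 J/K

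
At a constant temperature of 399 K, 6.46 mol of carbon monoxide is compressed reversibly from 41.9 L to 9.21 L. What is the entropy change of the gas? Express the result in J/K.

ΔS_gas = -81.4 J/K

For an isothermal ideal gas ΔS_gas = nR ln(V₂/V₁) = 6.46 × 8.314 × ln(9.21/41.9) = -81.4 J/K.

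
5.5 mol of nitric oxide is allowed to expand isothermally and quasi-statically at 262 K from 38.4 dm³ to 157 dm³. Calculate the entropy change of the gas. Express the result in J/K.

For an isothermal ideal gas ΔS_gas = nR ln(V₂/V₁) = 5.5 × 8.314 × ln(157/38.4) = 64.4 J/K.

ΔS_gas = 64.4 J/K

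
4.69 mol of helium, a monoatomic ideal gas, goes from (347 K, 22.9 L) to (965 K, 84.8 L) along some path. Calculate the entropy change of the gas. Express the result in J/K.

ΔS = 111 J/K

Entropy is a state function: ΔS = nC_V ln(T₂/T₁) + nR ln(V₂/V₁), with C_V = 3R/2 = 12.47 J mol⁻¹ K⁻¹ for a monoatomic ideal gas.
ΔS = 4.69 × [12.47 × ln(965/347) + 8.314 × ln(84.8/22.9)] = 111 J/K.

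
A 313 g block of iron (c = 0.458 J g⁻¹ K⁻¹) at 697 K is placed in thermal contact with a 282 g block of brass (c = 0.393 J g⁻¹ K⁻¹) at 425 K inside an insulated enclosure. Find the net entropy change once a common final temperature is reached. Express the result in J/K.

Energy balance: T_f = (m₁c₁T₁ + m₂c₂T₂)/(m₁c₁ + m₂c₂) = 578.4 K.
ΔS₁ = m₁c₁ ln(T_f/T₁) = 143.354 × ln(578.4/697) = -26.737 J/K.
ΔS₂ = m₂c₂ ln(T_f/T₂) = 110.826 × ln(578.4/425) = 34.155 J/K.
ΔS_total = -26.737 + 34.155 = 7.42 J/K.

ΔS_total = 7.42 J/K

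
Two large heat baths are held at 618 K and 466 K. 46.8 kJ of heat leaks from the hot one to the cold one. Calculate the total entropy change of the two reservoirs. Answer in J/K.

ΔS_total = 24.7 J/K

ΔS_hot = −Q/T_H = −46800/618 = -75.73 J/K and ΔS_cold = +Q/T_C = 46800/466 = 100.4 J/K.
ΔS_total = -75.73 + 100.4 = 24.7 J/K, positive as the second law requires.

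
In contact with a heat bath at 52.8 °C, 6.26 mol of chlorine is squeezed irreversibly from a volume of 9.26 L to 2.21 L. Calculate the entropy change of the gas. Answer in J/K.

Entropy is a state function, so ΔS_gas depends only on the end states.
For an isothermal ideal gas ΔS_gas = nR ln(V₂/V₁) = 6.26 × 8.314 × ln(2.21/9.26) = -74.6 J/K.

ΔS_gas = -74.6 J/K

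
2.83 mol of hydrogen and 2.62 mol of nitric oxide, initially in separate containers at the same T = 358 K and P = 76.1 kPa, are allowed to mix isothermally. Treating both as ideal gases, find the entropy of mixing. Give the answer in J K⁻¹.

Mole fractions: x_A = 2.83/5.45 = 0.519, x_B = 0.481.
ΔS_mix = −R(n_A ln x_A + n_B ln x_B) = −8.314 × (2.83 ln 0.519 + 2.62 ln 0.481) = 31.4 J/K.

ΔS_mix = 31.4 J/K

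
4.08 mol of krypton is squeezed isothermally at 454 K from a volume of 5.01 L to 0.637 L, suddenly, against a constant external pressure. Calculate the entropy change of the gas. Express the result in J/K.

Entropy is a state function, so ΔS_gas depends only on the end states.
For an isothermal ideal gas ΔS_gas = nR ln(V₂/V₁) = 4.08 × 8.314 × ln(0.637/5.01) = -70 J/K.

ΔS_gas = -70 J/K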